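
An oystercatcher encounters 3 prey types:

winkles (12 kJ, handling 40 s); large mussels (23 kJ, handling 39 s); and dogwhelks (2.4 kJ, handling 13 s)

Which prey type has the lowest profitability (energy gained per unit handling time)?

dogwhelks

Profitability E/h (kJ/s): winkles = 12/40 = 0.3, large mussels = 23/39 = 0.59, dogwhelks = 2.4/13 = 0.185.
Ranked: large mussels > winkles > dogwhelks.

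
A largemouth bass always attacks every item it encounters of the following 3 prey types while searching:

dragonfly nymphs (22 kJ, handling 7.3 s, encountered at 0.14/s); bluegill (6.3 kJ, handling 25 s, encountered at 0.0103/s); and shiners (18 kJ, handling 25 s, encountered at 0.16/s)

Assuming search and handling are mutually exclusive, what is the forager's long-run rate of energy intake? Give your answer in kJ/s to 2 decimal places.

R = Σλ_iE_i / (1 + Σλ_ih_i)
Numerator: 0.14×22 + 0.0103×6.3 + 0.16×18 = 6.025
Denominator: 1 + 0.14×7.3 + 0.0103×25 + 0.16×25 = 6.279
R = 6.025/6.279 = 0.9595 kJ/s

0.96 kJ/s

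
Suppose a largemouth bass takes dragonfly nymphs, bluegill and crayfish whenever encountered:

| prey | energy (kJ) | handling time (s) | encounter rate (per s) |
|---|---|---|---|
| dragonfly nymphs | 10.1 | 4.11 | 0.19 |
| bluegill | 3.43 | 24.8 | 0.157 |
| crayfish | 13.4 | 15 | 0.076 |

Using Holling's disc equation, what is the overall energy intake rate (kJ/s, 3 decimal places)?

0.510 kJ/s

R = Σλ_iE_i / (1 + Σλ_ih_i)
Numerator: 0.19×10.1 + 0.157×3.43 + 0.076×13.4 = 3.476
Denominator: 1 + 0.19×4.11 + 0.157×24.8 + 0.076×15 = 6.814
R = 3.476/6.814 = 0.5101 kJ/s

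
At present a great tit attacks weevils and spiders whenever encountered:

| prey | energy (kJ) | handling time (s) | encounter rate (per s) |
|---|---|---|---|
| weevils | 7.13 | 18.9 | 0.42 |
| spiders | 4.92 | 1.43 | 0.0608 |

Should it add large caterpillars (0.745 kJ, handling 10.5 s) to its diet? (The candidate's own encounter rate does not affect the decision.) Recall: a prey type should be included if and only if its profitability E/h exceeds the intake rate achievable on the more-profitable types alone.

No

On weevils and spiders alone, R = ΣλE/(1+Σλh) = 3.294/9.025 = 0.365 kJ/s.
Profitability of large caterpillars: 0.745/10.5 = 0.07095 kJ/s.
Since 0.07095 < R, time spent handling large caterpillars is better spent searching.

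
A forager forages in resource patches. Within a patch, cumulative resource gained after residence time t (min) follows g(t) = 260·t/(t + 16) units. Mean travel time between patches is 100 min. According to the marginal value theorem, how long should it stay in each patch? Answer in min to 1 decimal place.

40.0 min

By the marginal value theorem, leave when the instantaneous gain rate g'(t) equals the habitat-wide average g(t)/(T + t).
g'(t) = 260·16/(t + 16)². Setting 260·16/(t+16)² = 260t/[(t+16)(100+t)] gives 16(100+t) = t(t+16), so t² = 16×100 = 1600.
t* = √1600 = 40 min.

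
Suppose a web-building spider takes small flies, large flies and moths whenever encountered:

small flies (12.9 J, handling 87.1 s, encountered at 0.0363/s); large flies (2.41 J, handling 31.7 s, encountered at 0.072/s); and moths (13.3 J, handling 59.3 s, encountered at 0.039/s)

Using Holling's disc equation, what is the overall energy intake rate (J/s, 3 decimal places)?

R = (0.0363×12.9 + 0.072×2.41 + 0.039×13.3) / (1 + 0.0363×87.1 + 0.072×31.7 + 0.039×59.3) = 1.16/8.757 = 0.1325 J/s.

0.133 J/s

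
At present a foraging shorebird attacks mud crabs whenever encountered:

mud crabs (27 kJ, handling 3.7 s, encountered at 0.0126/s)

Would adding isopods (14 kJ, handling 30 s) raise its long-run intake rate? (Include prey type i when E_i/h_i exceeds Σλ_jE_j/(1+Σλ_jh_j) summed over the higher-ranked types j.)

Yes

Current rate: (0.0126×27)/(1 + 0.0126×3.7) = 0.325 kJ/s.
Profitability of isopods: 14/30 = 0.4667 kJ/s.
0.4667 > 0.325, so adding isopods raises the average — include it.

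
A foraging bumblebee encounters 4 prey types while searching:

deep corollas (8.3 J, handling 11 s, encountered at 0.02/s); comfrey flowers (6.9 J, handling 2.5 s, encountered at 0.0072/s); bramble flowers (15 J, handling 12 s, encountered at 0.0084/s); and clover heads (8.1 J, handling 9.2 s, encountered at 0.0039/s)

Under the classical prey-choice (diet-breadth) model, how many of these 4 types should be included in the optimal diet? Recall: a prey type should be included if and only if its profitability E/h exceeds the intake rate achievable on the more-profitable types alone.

4

Profitabilities (E/h, J/s): comfrey flowers 2.76, bramble flowers 1.25, clover heads 0.88, deep corollas 0.755. Add prey in this order while the next type's profitability exceeds the intake rate on those already taken.
Rate on top 1: 0.0488. bramble flowers: 1.25 > 0.0488 → include.
Rate on top 2: 0.157. clover heads: 0.88 > 0.157 → include.
Rate on top 3: 0.1795. deep corollas: 0.755 > 0.1795 → include.
Optimal diet: comfrey flowers, bramble flowers, clover heads, deep corollas — 4 of 4 types.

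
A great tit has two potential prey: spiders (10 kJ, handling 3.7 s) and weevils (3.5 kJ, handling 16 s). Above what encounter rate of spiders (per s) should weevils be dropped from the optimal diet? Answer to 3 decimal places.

0.024 per s

The zero-one rule: include weevils iff E₂/h₂ > λE₁/(1+λh₁). Equality gives the switch point.
λE₁h₂ = E₂ + λE₂h₁ ⇒ λ = E₂/(E₁h₂ − E₂h₁) = 3.5/(160 − 12.95) = 0.0238 per s.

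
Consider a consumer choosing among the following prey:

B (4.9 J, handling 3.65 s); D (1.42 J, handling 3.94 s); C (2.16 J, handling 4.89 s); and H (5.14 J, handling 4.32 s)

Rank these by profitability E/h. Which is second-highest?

In descending order of E/h:
B: 4.9/3.65 = 1.34 J/s
H: 5.14/4.32 = 1.19 J/s
C: 2.16/4.89 = 0.442 J/s
D: 1.42/3.94 = 0.36 J/s

H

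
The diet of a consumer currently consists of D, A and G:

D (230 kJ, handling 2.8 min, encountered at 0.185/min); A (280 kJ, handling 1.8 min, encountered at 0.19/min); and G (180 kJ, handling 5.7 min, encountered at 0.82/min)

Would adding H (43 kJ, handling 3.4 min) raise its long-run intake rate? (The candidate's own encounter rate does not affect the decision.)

Intake rate on the current diet: R = (0.185×230 + 0.19×280 + 0.82×180) / (1 + 0.185×2.8 + 0.19×1.8 + 0.82×5.7) = 243.3/6.534 = 37.24 kJ/min.
Profitability of H: 43/3.4 = 12.65 kJ/min.
Since 12.65 < R, time spent handling H is better spent searching.

No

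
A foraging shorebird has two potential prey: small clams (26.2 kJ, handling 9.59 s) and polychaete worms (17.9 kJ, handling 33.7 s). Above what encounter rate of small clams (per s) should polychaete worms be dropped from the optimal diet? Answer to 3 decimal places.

0.025 per s

Drop polychaete worms once their profitability E₂/h₂ falls below the rate achievable on small clams alone: E₂/h₂ = λE₁/(1 + λh₁).
Solve for λ: λE₁h₂ = E₂(1 + λh₁) → λ(E₁h₂ − E₂h₁) = E₂ → λ = E₂/(E₁h₂ − E₂h₁).
λ = 17.9/(26.2×33.7 − 17.9×9.59) = 17.9/711.3 = 0.02517 per s.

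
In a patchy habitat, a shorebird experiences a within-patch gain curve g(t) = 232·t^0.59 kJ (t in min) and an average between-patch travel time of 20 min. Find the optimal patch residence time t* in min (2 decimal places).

28.78 min

By the marginal value theorem, leave when the instantaneous gain rate g'(t) equals the habitat-wide average g(t)/(T + t).
g'(t) = 0.59·232·t^-0.41. Setting 0.59·232·t^-0.41 = 232·t^0.59/(20+t) gives 0.59(20+t) = t, so 0.41·t = 0.59×20.
t* = 0.59×20/0.41 = 28.78 min.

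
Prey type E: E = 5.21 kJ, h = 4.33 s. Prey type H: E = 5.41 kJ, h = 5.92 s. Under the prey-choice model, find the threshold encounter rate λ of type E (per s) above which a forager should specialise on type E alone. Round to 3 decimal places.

At the threshold, the rate on type E alone equals the profitability of type H: λ·5.21/(1 + λ·4.33) = 5.41/5.92 = 0.9139.
Rearranging, λ(5.21 − 0.9139×4.33) = 0.9139, so λ = 0.9139/1.253 = 0.7293 per s.

0.729 per s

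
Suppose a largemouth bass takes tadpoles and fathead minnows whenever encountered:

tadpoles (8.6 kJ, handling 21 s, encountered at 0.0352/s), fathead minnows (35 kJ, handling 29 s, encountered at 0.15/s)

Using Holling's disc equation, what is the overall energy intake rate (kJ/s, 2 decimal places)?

0.91 kJ/s

Energy encountered per unit search time: 0.0352×8.6 + 0.15×35 = 5.553 kJ/s.
Handling time per unit search time: 0.0352×21 + 0.15×29 = 5.089.
Rate = 5.553/(1 + 5.089) = 0.9119 kJ/s.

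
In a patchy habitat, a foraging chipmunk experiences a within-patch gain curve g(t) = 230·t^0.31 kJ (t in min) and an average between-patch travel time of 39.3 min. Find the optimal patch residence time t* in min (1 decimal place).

17.7 min

Maximise g(t)/(T+t): set derivative to zero → g'(t)(T+t) = g(t).
g'(t) = 0.31·230·t^-0.69. Setting 0.31·230·t^-0.69 = 230·t^0.31/(39.3+t) gives 0.31(39.3+t) = t, so 0.69·t = 0.31×39.3.
t* = 0.31×39.3/0.69 = 17.66 min.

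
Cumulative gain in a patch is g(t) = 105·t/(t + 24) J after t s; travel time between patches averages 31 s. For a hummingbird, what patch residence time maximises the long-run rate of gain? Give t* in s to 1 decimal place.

By the marginal value theorem, leave when the instantaneous gain rate g'(t) equals the habitat-wide average g(t)/(T + t).
g'(t) = 105·24/(t + 24)². Setting 105·24/(t+24)² = 105t/[(t+24)(31+t)] gives 24(31+t) = t(t+24), so t² = 24×31 = 744.
t* = √744 = 27.28 s.

27.3 s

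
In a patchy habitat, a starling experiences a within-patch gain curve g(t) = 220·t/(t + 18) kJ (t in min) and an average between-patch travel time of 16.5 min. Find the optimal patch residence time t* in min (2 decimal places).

Optimal t* satisfies g'(t*) = g(t*)/(T + t*).
g'(t) = 220·18/(t + 18)². Setting 220·18/(t+18)² = 220t/[(t+18)(16.5+t)] gives 18(16.5+t) = t(t+18), so t² = 18×16.5 = 297.
t* = √297 = 17.23 min.

17.23 min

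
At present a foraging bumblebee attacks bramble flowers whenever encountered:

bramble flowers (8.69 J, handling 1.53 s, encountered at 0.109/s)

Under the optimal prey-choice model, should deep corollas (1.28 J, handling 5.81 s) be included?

On bramble flowers alone, R = ΣλE/(1+Σλh) = 0.9472/1.167 = 0.8118 J/s.
Profitability of deep corollas: 1.28/5.81 = 0.2203 J/s.
0.2203 < 0.8118, so adding deep corollas would lower the average — exclude it.

No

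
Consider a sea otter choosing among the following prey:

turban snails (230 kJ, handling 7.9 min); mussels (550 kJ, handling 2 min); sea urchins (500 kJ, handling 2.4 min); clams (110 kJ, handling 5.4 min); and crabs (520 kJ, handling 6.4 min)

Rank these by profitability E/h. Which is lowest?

clams

Profitability E/h (kJ/min): turban snails = 230/7.9 = 29.1, mussels = 550/2 = 275, sea urchins = 500/2.4 = 208, clams = 110/5.4 = 20.4, crabs = 520/6.4 = 81.2.
Ranked: mussels > sea urchins > crabs > turban snails > clams.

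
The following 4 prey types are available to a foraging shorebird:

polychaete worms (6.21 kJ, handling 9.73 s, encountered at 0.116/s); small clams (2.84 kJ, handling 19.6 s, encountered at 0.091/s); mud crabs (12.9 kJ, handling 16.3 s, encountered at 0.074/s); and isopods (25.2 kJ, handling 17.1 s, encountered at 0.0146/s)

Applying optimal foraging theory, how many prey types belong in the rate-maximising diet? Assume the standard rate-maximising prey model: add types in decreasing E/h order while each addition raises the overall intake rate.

3

Profitabilities (E/h, kJ/s): isopods 1.47, mud crabs 0.791, polychaete worms 0.638, small clams 0.145. Add prey in this order while the next type's profitability exceeds the intake rate on those already taken.
Rate on top 1: 0.2944. mud crabs: 0.791 > 0.2944 → include.
Rate on top 2: 0.5385. polychaete worms: 0.638 > 0.5385 → include.
Rate on top 3: 0.5699. small clams: 0.145 < 0.5699 → exclude; stop.
Optimal diet: isopods, mud crabs, polychaete worms — 3 of 4 types.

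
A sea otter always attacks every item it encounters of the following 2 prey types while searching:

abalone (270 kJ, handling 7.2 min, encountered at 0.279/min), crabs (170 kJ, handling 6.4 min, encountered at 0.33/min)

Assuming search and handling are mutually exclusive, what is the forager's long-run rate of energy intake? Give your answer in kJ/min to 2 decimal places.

Energy encountered per unit search time: 0.279×270 + 0.33×170 = 131.4 kJ/min.
Handling time per unit search time: 0.279×7.2 + 0.33×6.4 = 4.121.
Rate = 131.4/(1 + 4.121) = 25.67 kJ/min.

25.67 kJ/min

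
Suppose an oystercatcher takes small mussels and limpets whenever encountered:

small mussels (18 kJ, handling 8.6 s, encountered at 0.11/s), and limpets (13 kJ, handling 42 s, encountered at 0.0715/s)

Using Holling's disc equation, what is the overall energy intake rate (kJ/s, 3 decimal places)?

0.588 kJ/s

R = Σλ_iE_i / (1 + Σλ_ih_i)
Numerator: 0.11×18 + 0.0715×13 = 2.909
Denominator: 1 + 0.11×8.6 + 0.0715×42 = 4.949
R = 2.909/4.949 = 0.5879 kJ/s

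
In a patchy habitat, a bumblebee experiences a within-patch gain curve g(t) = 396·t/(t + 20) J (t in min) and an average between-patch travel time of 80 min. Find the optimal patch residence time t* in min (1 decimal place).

40.0 min

Optimal t* satisfies g'(t*) = g(t*)/(T + t*).
g'(t) = 396·20/(t + 20)². Setting 396·20/(t+20)² = 396t/[(t+20)(80+t)] gives 20(80+t) = t(t+20), so t² = 20×80 = 1600.
t* = √1600 = 40 min.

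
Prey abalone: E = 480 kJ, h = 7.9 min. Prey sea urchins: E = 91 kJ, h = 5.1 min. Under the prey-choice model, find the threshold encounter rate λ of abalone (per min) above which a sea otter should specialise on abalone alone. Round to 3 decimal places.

0.053 per min

Drop sea urchins once their profitability E₂/h₂ falls below the rate achievable on abalone alone: E₂/h₂ = λE₁/(1 + λh₁).
Solve for λ: λE₁h₂ = E₂(1 + λh₁) → λ(E₁h₂ − E₂h₁) = E₂ → λ = E₂/(E₁h₂ − E₂h₁).
λ = 91/(480×5.1 − 91×7.9) = 91/1729 = 0.05263 per min.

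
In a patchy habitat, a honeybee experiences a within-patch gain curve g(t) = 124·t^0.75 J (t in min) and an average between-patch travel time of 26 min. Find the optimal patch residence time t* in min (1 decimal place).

Maximise g(t)/(T+t): set derivative to zero → g'(t)(T+t) = g(t).
g'(t) = 0.75·124·t^-0.25. Setting 0.75·124·t^-0.25 = 124·t^0.75/(26+t) gives 0.75(26+t) = t, so 0.25·t = 0.75×26.
t* = 0.75×26/0.25 = 78 min.

78.0 min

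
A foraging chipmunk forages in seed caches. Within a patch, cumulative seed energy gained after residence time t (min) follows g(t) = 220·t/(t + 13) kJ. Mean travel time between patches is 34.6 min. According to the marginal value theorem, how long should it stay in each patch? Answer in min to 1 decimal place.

Optimal t* satisfies g'(t*) = g(t*)/(T + t*).
g'(t) = 220·13/(t + 13)². Setting 220·13/(t+13)² = 220t/[(t+13)(34.6+t)] gives 13(34.6+t) = t(t+13), so t² = 13×34.6 = 449.8.
t* = √449.8 = 21.21 min.

21.2 min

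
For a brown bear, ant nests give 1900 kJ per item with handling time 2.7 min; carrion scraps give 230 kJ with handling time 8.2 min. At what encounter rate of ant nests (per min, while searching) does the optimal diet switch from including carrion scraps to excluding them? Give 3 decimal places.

The zero-one rule: include carrion scraps iff E₂/h₂ > λE₁/(1+λh₁). Equality gives the switch point.
λE₁h₂ = E₂ + λE₂h₁ ⇒ λ = E₂/(E₁h₂ − E₂h₁) = 230/(1.558e+04 − 621) = 0.01538 per min.

0.015 per min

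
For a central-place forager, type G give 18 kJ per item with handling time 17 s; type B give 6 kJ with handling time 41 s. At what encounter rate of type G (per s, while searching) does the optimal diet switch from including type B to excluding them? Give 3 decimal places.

The zero-one rule: include type B iff E₂/h₂ > λE₁/(1+λh₁). Equality gives the switch point.
λE₁h₂ = E₂ + λE₂h₁ ⇒ λ = E₂/(E₁h₂ − E₂h₁) = 6/(738 − 102) = 0.009434 per s.

0.009 per s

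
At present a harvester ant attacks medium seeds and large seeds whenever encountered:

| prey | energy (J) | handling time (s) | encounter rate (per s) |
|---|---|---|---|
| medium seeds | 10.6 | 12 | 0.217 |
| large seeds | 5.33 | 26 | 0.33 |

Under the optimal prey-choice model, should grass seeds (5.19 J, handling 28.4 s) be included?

No

Current rate: (0.217×10.6 + 0.33×5.33)/(1 + 0.217×12 + 0.33×26) = 0.3332 J/s.
grass seeds: E/h = 5.19/28.4 = 0.1827 J/s.
0.1827 < 0.3332, so adding grass seeds would lower the average — exclude it.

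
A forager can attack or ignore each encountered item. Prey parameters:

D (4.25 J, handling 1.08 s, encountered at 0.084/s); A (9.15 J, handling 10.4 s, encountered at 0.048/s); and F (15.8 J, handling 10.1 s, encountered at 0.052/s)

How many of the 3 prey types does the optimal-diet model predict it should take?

3

E/h in descending order: D 3.94, F 1.56, A 0.88 J/s. The optimal diet is the largest prefix of this list for which every included type satisfies E_i/h_i > R on the types above it.
Rate on top 1: 0.3273. F: 1.56 > 0.3273 → include.
Rate on top 2: 0.7294. A: 0.88 > 0.7294 → include.
Optimal diet: D, F, A — 3 of 3 types.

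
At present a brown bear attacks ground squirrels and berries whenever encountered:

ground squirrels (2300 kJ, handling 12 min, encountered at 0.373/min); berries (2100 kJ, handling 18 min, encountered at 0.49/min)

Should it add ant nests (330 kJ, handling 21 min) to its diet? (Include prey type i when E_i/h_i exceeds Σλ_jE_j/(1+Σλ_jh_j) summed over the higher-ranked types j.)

Intake rate on the current diet: R = (0.373×2300 + 0.49×2100) / (1 + 0.373×12 + 0.49×18) = 1887/14.3 = 132 kJ/min.
ant nests: E/h = 330/21 = 15.71 kJ/min.
Since 15.71 < R, time spent handling ant nests is better spent searching.

No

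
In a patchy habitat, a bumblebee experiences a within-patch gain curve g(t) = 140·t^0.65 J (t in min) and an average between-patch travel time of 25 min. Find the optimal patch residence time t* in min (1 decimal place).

Optimal t* satisfies g'(t*) = g(t*)/(T + t*).
g'(t) = 0.65·140·t^-0.35. Setting 0.65·140·t^-0.35 = 140·t^0.65/(25+t) gives 0.65(25+t) = t, so 0.35·t = 0.65×25.
t* = 0.65×25/0.35 = 46.43 min.

46.4 min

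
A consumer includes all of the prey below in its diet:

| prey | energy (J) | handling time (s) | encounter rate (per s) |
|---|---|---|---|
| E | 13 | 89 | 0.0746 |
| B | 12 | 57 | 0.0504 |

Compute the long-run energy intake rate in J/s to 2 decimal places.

R = Σλ_iE_i / (1 + Σλ_ih_i)
Numerator: 0.0746×13 + 0.0504×12 = 1.575
Denominator: 1 + 0.0746×89 + 0.0504×57 = 10.51
R = 1.575/10.51 = 0.1498 J/s

0.15 J/s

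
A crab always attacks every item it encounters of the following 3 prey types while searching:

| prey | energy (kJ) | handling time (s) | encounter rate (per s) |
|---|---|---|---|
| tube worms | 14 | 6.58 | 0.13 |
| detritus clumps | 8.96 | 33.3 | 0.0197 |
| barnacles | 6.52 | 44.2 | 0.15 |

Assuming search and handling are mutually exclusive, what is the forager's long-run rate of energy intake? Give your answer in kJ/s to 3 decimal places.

R = Σλ_iE_i / (1 + Σλ_ih_i)
Numerator: 0.13×14 + 0.0197×8.96 + 0.15×6.52 = 2.975
Denominator: 1 + 0.13×6.58 + 0.0197×33.3 + 0.15×44.2 = 9.141
R = 2.975/9.141 = 0.3254 kJ/s

0.325 kJ/s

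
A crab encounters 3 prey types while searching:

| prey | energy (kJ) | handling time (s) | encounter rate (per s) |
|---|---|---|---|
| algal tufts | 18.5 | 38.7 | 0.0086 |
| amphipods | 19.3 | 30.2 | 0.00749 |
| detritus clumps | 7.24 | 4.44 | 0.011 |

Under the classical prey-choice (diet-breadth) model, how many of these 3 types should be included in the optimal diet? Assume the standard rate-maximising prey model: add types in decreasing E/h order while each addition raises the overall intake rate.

E/h in descending order: detritus clumps 1.63, amphipods 0.639, algal tufts 0.478 kJ/s. The optimal diet is the largest prefix of this list for which every included type satisfies E_i/h_i > R on the types above it.
Rate on top 1: 0.07593. amphipods: 0.639 > 0.07593 → include.
Rate on top 2: 0.1758. algal tufts: 0.478 > 0.1758 → include.
Optimal diet: detritus clumps, amphipods, algal tufts — 3 of 3 types.

3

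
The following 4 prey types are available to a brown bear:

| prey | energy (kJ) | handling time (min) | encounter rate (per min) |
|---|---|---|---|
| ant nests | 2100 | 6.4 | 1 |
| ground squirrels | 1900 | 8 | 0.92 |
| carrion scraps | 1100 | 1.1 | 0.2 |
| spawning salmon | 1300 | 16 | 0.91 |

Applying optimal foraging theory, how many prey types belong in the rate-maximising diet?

2

Profitabilities (E/h, kJ/min): carrion scraps 1e+03, ant nests 328, ground squirrels 238, spawning salmon 81.2. Add prey in this order while the next type's profitability exceeds the intake rate on those already taken.
Rate on top 1: 180.3. ant nests: 328 > 180.3 → include.
Rate on top 2: 304.5. ground squirrels: 238 < 304.5 → exclude; stop.
Optimal diet: carrion scraps, ant nests — 2 of 4 types.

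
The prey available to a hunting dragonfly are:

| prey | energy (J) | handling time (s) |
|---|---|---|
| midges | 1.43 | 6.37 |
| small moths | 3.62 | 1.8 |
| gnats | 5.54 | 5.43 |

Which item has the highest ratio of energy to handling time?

small moths

Profitability E/h (J/s): midges = 1.43/6.37 = 0.224, small moths = 3.62/1.8 = 2.01, gnats = 5.54/5.43 = 1.02.
Ranked: small moths > gnats > midges.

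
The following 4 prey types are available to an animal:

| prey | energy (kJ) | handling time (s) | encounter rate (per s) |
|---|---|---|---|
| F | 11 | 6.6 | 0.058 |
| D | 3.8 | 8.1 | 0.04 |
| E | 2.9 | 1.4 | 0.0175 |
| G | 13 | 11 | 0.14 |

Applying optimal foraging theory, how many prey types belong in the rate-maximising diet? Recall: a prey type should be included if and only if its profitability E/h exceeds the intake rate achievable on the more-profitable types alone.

Rank by E/h (kJ/s): E 2.07, F 1.67, G 1.18, D 0.469. Include each in turn until the next type's E/h falls below the running intake rate.
Rate on top 1: 0.04954. F: 1.67 > 0.04954 → include.
Rate on top 2: 0.4894. G: 1.18 > 0.4894 → include.
Rate on top 3: 0.8512. D: 0.469 < 0.8512 → exclude; stop.
Optimal diet: E, F, G — 3 of 4 types.

3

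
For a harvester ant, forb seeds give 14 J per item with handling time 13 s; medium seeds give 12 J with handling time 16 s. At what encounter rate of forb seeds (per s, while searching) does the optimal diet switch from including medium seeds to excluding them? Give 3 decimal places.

0.176 per s

At the threshold, the rate on forb seeds alone equals the profitability of medium seeds: λ·14/(1 + λ·13) = 12/16 = 0.75.
Rearranging, λ(14 − 0.75×13) = 0.75, so λ = 0.75/4.25 = 0.1765 per s.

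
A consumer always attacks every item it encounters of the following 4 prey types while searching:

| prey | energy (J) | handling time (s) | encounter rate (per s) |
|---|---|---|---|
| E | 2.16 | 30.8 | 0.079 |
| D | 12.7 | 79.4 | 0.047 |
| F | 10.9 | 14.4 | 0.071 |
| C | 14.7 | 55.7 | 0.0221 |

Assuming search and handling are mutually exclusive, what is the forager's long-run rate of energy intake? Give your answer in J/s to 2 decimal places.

R = (0.079×2.16 + 0.047×12.7 + 0.071×10.9 + 0.0221×14.7) / (1 + 0.079×30.8 + 0.047×79.4 + 0.071×14.4 + 0.0221×55.7) = 1.866/9.418 = 0.1982 J/s.

0.20 J/s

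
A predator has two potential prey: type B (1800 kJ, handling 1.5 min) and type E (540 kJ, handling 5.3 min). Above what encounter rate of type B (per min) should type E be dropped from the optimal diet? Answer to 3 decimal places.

Drop type E once their profitability E₂/h₂ falls below the rate achievable on type B alone: E₂/h₂ = λE₁/(1 + λh₁).
Solve for λ: λE₁h₂ = E₂(1 + λh₁) → λ(E₁h₂ − E₂h₁) = E₂ → λ = E₂/(E₁h₂ − E₂h₁).
λ = 540/(1800×5.3 − 540×1.5) = 540/8730 = 0.06186 per min.

0.062 per min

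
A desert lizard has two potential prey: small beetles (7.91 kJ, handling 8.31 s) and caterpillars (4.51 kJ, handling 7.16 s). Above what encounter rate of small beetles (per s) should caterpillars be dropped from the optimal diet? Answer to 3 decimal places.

The zero-one rule: include caterpillars iff E₂/h₂ > λE₁/(1+λh₁). Equality gives the switch point.
λE₁h₂ = E₂ + λE₂h₁ ⇒ λ = E₂/(E₁h₂ − E₂h₁) = 4.51/(56.64 − 37.48) = 0.2354 per s.

0.235 per s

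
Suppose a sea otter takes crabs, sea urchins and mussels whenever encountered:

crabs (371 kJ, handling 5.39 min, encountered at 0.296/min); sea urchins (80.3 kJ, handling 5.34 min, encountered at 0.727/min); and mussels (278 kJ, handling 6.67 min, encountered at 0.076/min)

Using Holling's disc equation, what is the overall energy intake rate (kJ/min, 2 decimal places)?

R = (0.296×371 + 0.727×80.3 + 0.076×278) / (1 + 0.296×5.39 + 0.727×5.34 + 0.076×6.67) = 189.3/6.985 = 27.11 kJ/min.

27.11 kJ/min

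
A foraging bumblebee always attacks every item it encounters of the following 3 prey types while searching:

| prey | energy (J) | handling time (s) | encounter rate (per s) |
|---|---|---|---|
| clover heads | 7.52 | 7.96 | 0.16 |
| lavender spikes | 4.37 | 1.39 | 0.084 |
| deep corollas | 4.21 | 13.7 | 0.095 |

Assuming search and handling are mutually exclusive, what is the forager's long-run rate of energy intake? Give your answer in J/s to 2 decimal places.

R = (0.16×7.52 + 0.084×4.37 + 0.095×4.21) / (1 + 0.16×7.96 + 0.084×1.39 + 0.095×13.7) = 1.97/3.692 = 0.5337 J/s.

0.53 J/s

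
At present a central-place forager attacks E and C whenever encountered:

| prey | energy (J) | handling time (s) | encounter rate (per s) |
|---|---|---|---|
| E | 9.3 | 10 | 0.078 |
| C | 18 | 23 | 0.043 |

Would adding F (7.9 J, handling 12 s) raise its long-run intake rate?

Intake rate on the current diet: R = (0.078×9.3 + 0.043×18) / (1 + 0.078×10 + 0.043×23) = 1.499/2.769 = 0.5415 J/s.
F: E/h = 7.9/12 = 0.6583 J/s.
0.6583 > 0.5415, so adding F raises the average — include it.

Yes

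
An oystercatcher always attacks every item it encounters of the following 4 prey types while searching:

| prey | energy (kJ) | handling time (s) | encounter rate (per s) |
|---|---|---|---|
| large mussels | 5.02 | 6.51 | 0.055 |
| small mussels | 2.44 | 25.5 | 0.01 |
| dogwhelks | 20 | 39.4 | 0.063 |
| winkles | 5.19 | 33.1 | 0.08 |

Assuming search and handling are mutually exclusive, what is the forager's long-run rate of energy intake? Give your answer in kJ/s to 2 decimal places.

R = (0.055×5.02 + 0.01×2.44 + 0.063×20 + 0.08×5.19) / (1 + 0.055×6.51 + 0.01×25.5 + 0.063×39.4 + 0.08×33.1) = 1.976/6.743 = 0.293 kJ/s.

0.29 kJ/s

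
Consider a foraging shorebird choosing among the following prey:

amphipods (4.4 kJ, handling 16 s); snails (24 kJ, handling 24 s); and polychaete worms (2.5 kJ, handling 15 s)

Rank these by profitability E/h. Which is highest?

snails

Profitability E/h (kJ/s): amphipods = 4.4/16 = 0.275, snails = 24/24 = 1, polychaete worms = 2.5/15 = 0.167.
Ranked: snails > amphipods > polychaete worms.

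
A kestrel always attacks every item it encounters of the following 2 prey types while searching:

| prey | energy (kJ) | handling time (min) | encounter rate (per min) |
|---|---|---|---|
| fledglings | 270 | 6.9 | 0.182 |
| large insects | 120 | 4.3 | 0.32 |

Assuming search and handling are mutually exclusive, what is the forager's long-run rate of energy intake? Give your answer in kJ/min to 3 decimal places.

R = (0.182×270 + 0.32×120) / (1 + 0.182×6.9 + 0.32×4.3) = 87.54/3.632 = 24.1 kJ/min.

24.104 kJ/min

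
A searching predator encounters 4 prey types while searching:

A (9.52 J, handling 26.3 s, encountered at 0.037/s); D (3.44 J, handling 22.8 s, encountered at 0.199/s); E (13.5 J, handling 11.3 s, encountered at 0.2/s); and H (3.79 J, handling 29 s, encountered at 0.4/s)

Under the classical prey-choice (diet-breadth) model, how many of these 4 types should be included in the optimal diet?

Rank by E/h (J/s): E 1.19, A 0.362, D 0.151, H 0.131. Include each in turn until the next type's E/h falls below the running intake rate.
Rate on top 1: 0.8282. A: 0.362 < 0.8282 → exclude; stop.
Optimal diet: E — 1 of 4 types.

1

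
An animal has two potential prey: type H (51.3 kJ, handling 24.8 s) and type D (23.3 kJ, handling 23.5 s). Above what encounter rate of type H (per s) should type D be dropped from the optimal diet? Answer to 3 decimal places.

0.037 per s

At the threshold, the rate on type H alone equals the profitability of type D: λ·51.3/(1 + λ·24.8) = 23.3/23.5 = 0.9915.
Rearranging, λ(51.3 − 0.9915×24.8) = 0.9915, so λ = 0.9915/26.71 = 0.03712 per s.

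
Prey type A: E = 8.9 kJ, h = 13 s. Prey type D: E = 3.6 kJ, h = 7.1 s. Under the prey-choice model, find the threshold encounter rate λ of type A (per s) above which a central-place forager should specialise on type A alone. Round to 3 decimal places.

0.220 per s

Drop type D once their profitability E₂/h₂ falls below the rate achievable on type A alone: E₂/h₂ = λE₁/(1 + λh₁).
Solve for λ: λE₁h₂ = E₂(1 + λh₁) → λ(E₁h₂ − E₂h₁) = E₂ → λ = E₂/(E₁h₂ − E₂h₁).
λ = 3.6/(8.9×7.1 − 3.6×13) = 3.6/16.39 = 0.2196 per s.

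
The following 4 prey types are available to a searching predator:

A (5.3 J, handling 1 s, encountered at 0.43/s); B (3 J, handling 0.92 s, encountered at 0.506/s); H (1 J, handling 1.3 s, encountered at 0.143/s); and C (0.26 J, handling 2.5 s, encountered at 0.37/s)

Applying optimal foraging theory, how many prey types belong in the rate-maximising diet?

2

Profitabilities (E/h, J/s): A 5.3, B 3.26, H 0.769, C 0.104. Add prey in this order while the next type's profitability exceeds the intake rate on those already taken.
Rate on top 1: 1.594. B: 3.26 > 1.594 → include.
Rate on top 2: 2.003. H: 0.769 < 2.003 → exclude; stop.
Optimal diet: A, B — 2 of 4 types.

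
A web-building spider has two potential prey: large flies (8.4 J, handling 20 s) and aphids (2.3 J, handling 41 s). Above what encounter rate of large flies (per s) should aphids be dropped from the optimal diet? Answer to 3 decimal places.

At the threshold, the rate on large flies alone equals the profitability of aphids: λ·8.4/(1 + λ·20) = 2.3/41 = 0.0561.
Rearranging, λ(8.4 − 0.0561×20) = 0.0561, so λ = 0.0561/7.278 = 0.007708 per s.

0.008 per s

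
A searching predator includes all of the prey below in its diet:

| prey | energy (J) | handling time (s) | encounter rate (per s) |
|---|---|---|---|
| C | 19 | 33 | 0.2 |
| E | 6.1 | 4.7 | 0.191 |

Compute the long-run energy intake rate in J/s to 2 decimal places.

0.58 J/s

R = (0.2×19 + 0.191×6.1) / (1 + 0.2×33 + 0.191×4.7) = 4.965/8.498 = 0.5843 J/s.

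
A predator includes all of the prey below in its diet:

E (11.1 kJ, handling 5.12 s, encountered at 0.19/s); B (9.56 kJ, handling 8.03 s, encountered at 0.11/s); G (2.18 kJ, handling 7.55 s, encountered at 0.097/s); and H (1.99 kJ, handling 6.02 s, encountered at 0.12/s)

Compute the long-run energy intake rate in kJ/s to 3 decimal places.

R = (0.19×11.1 + 0.11×9.56 + 0.097×2.18 + 0.12×1.99) / (1 + 0.19×5.12 + 0.11×8.03 + 0.097×7.55 + 0.12×6.02) = 3.611/4.311 = 0.8376 kJ/s.

0.838 kJ/s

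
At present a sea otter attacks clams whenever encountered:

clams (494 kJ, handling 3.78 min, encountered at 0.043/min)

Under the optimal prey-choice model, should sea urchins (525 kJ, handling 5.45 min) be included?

On clams alone, R = ΣλE/(1+Σλh) = 21.24/1.163 = 18.27 kJ/min.
Profitability of sea urchins: 525/5.45 = 96.33 kJ/min.
Since 96.33 > R, including sea urchins increases the long-run rate.

Yes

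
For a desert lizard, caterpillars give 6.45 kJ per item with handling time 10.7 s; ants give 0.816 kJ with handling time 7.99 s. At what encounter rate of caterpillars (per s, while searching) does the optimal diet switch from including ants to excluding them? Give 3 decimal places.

0.019 per s

At the threshold, the rate on caterpillars alone equals the profitability of ants: λ·6.45/(1 + λ·10.7) = 0.816/7.99 = 0.1021.
Rearranging, λ(6.45 − 0.1021×10.7) = 0.1021, so λ = 0.1021/5.357 = 0.01906 per s.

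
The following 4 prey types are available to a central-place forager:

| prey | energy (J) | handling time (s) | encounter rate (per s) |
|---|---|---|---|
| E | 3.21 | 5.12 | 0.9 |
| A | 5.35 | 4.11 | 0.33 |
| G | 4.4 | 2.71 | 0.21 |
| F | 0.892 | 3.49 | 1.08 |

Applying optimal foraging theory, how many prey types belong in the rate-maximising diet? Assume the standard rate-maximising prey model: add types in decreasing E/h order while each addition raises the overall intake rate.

2

E/h in descending order: G 1.62, A 1.3, E 0.627, F 0.256 J/s. The optimal diet is the largest prefix of this list for which every included type satisfies E_i/h_i > R on the types above it.
Rate on top 1: 0.5889. A: 1.3 > 0.5889 → include.
Rate on top 2: 0.9194. E: 0.627 < 0.9194 → exclude; stop.
Optimal diet: G, A — 2 of 4 types.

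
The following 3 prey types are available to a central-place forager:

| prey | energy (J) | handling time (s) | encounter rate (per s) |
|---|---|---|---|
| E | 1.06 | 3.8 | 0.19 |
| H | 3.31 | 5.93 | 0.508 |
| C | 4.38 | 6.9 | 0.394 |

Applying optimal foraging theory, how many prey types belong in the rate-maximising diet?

2

Rank by E/h (J/s): C 0.635, H 0.558, E 0.279. Include each in turn until the next type's E/h falls below the running intake rate.
Rate on top 1: 0.4641. H: 0.558 > 0.4641 → include.
Rate on top 2: 0.5062. E: 0.279 < 0.5062 → exclude; stop.
Optimal diet: C, H — 2 of 3 types.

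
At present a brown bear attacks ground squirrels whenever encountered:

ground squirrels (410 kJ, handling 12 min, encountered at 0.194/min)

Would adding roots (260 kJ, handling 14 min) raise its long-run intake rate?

On ground squirrels alone, R = ΣλE/(1+Σλh) = 79.54/3.328 = 23.9 kJ/min.
roots: E/h = 260/14 = 18.57 kJ/min.
Since 18.57 < R, time spent handling roots is better spent searching.

No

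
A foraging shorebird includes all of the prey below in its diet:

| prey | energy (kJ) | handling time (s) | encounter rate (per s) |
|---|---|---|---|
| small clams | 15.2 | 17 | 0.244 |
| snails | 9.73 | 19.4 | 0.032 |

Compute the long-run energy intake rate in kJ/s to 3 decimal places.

0.697 kJ/s

R = (0.244×15.2 + 0.032×9.73) / (1 + 0.244×17 + 0.032×19.4) = 4.02/5.769 = 0.6969 kJ/s.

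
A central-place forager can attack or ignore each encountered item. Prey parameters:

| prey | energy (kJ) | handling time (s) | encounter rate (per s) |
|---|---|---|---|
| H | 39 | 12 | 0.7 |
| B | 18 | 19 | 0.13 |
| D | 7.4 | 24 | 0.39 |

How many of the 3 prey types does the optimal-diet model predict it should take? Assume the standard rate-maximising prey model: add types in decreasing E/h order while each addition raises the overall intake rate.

Rank by E/h (kJ/s): H 3.25, B 0.947, D 0.308. Include each in turn until the next type's E/h falls below the running intake rate.
Rate on top 1: 2.904. B: 0.947 < 2.904 → exclude; stop.
Optimal diet: H — 1 of 3 types.

1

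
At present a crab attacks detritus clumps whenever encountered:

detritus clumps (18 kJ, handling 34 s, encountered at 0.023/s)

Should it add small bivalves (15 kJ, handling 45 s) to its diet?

Yes

Current rate: (0.023×18)/(1 + 0.023×34) = 0.2323 kJ/s.
Profitability of small bivalves: 15/45 = 0.3333 kJ/s.
0.3333 > 0.2323, so adding small bivalves raises the average — include it.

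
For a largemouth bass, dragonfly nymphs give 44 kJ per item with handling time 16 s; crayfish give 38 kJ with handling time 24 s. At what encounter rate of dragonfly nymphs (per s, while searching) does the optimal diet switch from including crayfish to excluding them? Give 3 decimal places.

Drop crayfish once their profitability E₂/h₂ falls below the rate achievable on dragonfly nymphs alone: E₂/h₂ = λE₁/(1 + λh₁).
Solve for λ: λE₁h₂ = E₂(1 + λh₁) → λ(E₁h₂ − E₂h₁) = E₂ → λ = E₂/(E₁h₂ − E₂h₁).
λ = 38/(44×24 − 38×16) = 38/448 = 0.08482 per s.

0.085 per s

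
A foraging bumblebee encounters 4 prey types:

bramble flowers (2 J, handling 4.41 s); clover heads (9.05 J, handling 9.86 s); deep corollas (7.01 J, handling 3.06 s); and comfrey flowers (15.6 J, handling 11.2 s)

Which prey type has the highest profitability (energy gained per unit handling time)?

In descending order of E/h:
deep corollas: 7.01/3.06 = 2.29 J/s
comfrey flowers: 15.6/11.2 = 1.39 J/s
clover heads: 9.05/9.86 = 0.918 J/s
bramble flowers: 2/4.41 = 0.454 J/s

deep corollas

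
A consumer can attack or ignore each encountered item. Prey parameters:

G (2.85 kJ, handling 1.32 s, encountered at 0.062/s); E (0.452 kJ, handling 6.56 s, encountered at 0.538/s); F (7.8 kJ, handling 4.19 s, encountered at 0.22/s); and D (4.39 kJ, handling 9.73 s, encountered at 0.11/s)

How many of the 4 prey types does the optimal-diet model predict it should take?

2

Rank by E/h (kJ/s): G 2.16, F 1.86, D 0.451, E 0.0689. Include each in turn until the next type's E/h falls below the running intake rate.
Rate on top 1: 0.1633. F: 1.86 > 0.1633 → include.
Rate on top 2: 0.9446. D: 0.451 < 0.9446 → exclude; stop.
Optimal diet: G, F — 2 of 4 types.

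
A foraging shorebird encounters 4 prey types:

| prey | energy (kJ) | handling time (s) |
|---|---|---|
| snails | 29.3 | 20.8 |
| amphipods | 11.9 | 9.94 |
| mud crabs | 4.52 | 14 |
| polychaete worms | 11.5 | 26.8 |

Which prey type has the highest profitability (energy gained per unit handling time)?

In descending order of E/h:
snails: 29.3/20.8 = 1.41 kJ/s
amphipods: 11.9/9.94 = 1.2 kJ/s
polychaete worms: 11.5/26.8 = 0.429 kJ/s
mud crabs: 4.52/14 = 0.323 kJ/s

snails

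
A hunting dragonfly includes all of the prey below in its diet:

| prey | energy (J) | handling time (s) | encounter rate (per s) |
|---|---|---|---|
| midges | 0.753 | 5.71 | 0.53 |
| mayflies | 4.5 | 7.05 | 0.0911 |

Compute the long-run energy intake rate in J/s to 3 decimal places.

R = Σλ_iE_i / (1 + Σλ_ih_i)
Numerator: 0.53×0.753 + 0.0911×4.5 = 0.809
Denominator: 1 + 0.53×5.71 + 0.0911×7.05 = 4.669
R = 0.809/4.669 = 0.1733 J/s

0.173 J/s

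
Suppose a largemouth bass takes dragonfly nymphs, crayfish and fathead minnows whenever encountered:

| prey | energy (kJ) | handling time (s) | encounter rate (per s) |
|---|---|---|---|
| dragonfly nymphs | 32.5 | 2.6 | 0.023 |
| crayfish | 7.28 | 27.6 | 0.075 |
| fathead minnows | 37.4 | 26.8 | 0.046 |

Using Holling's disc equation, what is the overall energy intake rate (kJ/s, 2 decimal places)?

0.69 kJ/s

R = (0.023×32.5 + 0.075×7.28 + 0.046×37.4) / (1 + 0.023×2.6 + 0.075×27.6 + 0.046×26.8) = 3.014/4.363 = 0.6908 kJ/s.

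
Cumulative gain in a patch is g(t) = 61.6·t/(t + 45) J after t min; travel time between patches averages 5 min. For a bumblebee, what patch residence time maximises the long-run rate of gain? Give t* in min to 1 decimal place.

Optimal t* satisfies g'(t*) = g(t*)/(T + t*).
g'(t) = 61.6·45/(t + 45)². Setting 61.6·45/(t+45)² = 61.6t/[(t+45)(5+t)] gives 45(5+t) = t(t+45), so t² = 45×5 = 225.
t* = √225 = 15 min.

15.0 min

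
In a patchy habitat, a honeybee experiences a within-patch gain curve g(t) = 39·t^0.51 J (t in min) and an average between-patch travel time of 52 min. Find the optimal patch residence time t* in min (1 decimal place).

By the marginal value theorem, leave when the instantaneous gain rate g'(t) equals the habitat-wide average g(t)/(T + t).
g'(t) = 0.51·39·t^-0.49. Setting 0.51·39·t^-0.49 = 39·t^0.51/(52+t) gives 0.51(52+t) = t, so 0.49·t = 0.51×52.
t* = 0.51×52/0.49 = 54.12 min.

54.1 min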